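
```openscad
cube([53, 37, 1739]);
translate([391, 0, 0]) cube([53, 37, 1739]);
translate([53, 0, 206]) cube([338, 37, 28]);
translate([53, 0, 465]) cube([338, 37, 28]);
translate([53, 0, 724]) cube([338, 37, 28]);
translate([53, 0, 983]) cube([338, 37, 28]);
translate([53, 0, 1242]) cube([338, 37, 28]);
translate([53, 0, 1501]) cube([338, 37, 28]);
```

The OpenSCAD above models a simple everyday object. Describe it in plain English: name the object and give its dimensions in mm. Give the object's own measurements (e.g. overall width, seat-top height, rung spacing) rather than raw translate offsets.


A straight ladder. Two 53×37 mm vertical rails, 1739 mm tall, stand 444 mm apart (outside-to-outside) with their front faces coplanar on the −y side. 6 rungs, each 37 mm deep and 28 mm tall, span between the inner faces of the rails, front faces flush with the rails. The lowest rung's underside is at z = 206 mm and rungs are spaced 259 mm apart (underside to underside).


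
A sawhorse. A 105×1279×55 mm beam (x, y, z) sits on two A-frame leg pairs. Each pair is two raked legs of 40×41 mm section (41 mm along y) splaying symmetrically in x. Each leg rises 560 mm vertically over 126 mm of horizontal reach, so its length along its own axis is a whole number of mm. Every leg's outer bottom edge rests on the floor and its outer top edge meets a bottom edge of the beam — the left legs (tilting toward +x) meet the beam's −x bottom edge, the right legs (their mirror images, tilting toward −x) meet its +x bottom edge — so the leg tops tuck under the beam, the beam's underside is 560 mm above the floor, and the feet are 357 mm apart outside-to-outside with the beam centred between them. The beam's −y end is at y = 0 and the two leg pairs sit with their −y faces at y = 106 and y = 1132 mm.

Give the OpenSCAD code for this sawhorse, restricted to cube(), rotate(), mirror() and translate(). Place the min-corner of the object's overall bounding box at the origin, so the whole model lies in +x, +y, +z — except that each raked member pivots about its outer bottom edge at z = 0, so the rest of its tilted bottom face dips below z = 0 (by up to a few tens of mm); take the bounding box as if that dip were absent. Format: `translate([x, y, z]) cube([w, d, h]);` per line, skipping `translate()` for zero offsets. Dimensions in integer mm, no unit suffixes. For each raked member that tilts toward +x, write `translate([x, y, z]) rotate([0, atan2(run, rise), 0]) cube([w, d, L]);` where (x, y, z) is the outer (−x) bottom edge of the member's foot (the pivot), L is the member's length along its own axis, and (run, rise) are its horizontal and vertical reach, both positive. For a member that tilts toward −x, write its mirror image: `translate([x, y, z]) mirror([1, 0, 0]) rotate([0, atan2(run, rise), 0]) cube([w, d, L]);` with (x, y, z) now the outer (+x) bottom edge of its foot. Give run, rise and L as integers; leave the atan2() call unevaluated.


translate([126, 0, 560]) cube([105, 1279, 55]);
translate([0, 106, 0]) rotate([0, atan2(126, 560), 0]) cube([40, 41, 574]);
translate([357, 106, 0]) mirror([1, 0, 0]) rotate([0, atan2(126, 560), 0]) cube([40, 41, 574]);
translate([0, 1132, 0]) rotate([0, atan2(126, 560), 0]) cube([40, 41, 574]);
translate([357, 1132, 0]) mirror([1, 0, 0]) rotate([0, atan2(126, 560), 0]) cube([40, 41, 574]);


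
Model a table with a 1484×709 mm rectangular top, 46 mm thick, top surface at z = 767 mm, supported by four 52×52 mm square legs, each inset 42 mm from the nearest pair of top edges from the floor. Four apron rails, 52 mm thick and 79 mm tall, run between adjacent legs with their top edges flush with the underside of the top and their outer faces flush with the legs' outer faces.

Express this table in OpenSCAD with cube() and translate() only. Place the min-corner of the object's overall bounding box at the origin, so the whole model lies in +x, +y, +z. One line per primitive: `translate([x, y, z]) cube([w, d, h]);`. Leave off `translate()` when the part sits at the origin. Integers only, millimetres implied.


translate([0, 0, 721]) cube([1484, 709, 46]);
translate([42, 42, 0]) cube([52, 52, 721]);
translate([1390, 42, 0]) cube([52, 52, 721]);
translate([42, 615, 0]) cube([52, 52, 721]);
translate([1390, 615, 0]) cube([52, 52, 721]);
translate([94, 42, 642]) cube([1296, 52, 79]);
translate([94, 615, 642]) cube([1296, 52, 79]);
translate([42, 94, 642]) cube([52, 521, 79]);
translate([1390, 94, 642]) cube([52, 521, 79]);


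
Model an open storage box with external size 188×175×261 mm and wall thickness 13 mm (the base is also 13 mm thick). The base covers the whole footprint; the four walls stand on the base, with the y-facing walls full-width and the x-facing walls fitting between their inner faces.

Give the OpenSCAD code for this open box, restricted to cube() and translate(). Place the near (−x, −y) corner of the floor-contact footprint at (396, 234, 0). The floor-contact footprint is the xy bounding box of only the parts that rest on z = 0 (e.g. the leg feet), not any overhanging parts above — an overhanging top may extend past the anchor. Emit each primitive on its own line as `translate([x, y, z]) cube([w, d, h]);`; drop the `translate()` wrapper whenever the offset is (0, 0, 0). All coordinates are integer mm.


translate([396, 234, 0]) cube([188, 175, 13]);
translate([396, 234, 13]) cube([188, 13, 248]);
translate([396, 396, 13]) cube([188, 13, 248]);
translate([396, 247, 13]) cube([13, 149, 248]);
translate([571, 247, 13]) cube([13, 149, 248]);


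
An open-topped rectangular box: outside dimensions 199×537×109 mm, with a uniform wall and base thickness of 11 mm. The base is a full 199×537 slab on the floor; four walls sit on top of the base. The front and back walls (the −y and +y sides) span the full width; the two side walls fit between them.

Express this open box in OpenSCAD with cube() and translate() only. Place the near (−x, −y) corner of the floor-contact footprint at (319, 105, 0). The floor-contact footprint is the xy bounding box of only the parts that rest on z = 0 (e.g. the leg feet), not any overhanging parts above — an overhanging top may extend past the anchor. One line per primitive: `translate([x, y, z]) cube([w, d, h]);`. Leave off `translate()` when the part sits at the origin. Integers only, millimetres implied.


translate([319, 105, 0]) cube([199, 537, 11]);
translate([319, 105, 11]) cube([199, 11, 98]);
translate([319, 631, 11]) cube([199, 11, 98]);
translate([319, 116, 11]) cube([11, 515, 98]);
translate([507, 116, 11]) cube([11, 515, 98]);


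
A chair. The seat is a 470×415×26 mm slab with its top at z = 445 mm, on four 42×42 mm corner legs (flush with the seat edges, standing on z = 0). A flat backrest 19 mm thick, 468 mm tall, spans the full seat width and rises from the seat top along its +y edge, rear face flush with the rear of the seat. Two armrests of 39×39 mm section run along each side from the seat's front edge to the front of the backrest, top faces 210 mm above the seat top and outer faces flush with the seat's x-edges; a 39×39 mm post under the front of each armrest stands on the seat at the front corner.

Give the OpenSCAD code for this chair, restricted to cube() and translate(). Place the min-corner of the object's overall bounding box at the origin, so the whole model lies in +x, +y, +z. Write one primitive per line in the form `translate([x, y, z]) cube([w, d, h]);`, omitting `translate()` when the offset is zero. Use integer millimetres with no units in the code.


// leg_h = 445 - 26 = 419
// arm post h = 210 - 39 = 171
translate([0, 0, 419]) cube([470, 415, 26]);
cube([42, 42, 419]);
translate([428, 0, 0]) cube([42, 42, 419]);
translate([0, 373, 0]) cube([42, 42, 419]);
translate([428, 373, 0]) cube([42, 42, 419]);
translate([0, 396, 445]) cube([470, 19, 468]);
translate([0, 0, 616]) cube([39, 396, 39]);
translate([431, 0, 616]) cube([39, 396, 39]);
translate([0, 0, 445]) cube([39, 39, 171]);
translate([431, 0, 445]) cube([39, 39, 171]);


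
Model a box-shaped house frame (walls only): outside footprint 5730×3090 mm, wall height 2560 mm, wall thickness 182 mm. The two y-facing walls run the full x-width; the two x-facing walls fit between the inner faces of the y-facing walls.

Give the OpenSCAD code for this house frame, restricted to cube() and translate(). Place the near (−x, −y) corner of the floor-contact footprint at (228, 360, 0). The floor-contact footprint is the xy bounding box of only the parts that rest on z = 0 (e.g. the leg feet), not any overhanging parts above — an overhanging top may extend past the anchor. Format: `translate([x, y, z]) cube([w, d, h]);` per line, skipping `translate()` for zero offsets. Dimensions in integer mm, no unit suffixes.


translate([228, 360, 0]) cube([5730, 182, 2560]);
translate([228, 3268, 0]) cube([5730, 182, 2560]);
translate([228, 542, 0]) cube([182, 2726, 2560]);
translate([5776, 542, 0]) cube([182, 2726, 2560]);


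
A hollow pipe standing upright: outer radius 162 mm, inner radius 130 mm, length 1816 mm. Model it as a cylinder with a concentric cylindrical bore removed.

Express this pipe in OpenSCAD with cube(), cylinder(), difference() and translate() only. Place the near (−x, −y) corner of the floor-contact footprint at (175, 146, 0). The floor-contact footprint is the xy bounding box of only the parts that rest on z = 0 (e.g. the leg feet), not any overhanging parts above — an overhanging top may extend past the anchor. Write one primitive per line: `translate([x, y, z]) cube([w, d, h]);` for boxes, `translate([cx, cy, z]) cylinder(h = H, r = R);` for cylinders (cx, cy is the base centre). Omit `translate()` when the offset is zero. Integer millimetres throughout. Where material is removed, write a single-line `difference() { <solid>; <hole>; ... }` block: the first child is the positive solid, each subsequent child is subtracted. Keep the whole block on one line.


difference() { translate([337, 308, 0]) cylinder(h = 1816, r = 162); translate([337, 308, 0]) cylinder(h = 1816, r = 130); }


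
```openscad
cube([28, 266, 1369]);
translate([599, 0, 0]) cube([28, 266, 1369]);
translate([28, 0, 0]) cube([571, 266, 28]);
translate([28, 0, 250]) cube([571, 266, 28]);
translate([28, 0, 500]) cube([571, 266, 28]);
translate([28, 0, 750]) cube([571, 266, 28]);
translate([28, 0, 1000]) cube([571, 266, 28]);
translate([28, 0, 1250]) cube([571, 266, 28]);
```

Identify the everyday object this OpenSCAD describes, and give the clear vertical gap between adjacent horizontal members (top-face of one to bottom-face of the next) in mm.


A bookshelf. The clear shelf gap is 222 mm.

Two tall side panels with 6 horizontal boards between them — a bookshelf. The first two shelf undersides are at z = 0 and z = 250; with shelf thickness 28, the clear gap is 250 − 0 − 28 = 222 mm.


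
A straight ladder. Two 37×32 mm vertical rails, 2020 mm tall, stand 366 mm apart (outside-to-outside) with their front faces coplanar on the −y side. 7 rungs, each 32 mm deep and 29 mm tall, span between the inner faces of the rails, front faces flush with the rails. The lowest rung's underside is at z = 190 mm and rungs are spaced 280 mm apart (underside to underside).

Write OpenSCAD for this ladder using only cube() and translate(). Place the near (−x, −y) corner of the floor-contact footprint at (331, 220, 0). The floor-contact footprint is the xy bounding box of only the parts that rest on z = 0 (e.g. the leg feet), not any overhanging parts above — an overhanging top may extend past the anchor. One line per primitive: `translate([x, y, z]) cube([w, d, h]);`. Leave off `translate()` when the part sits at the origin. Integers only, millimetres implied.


translate([331, 220, 0]) cube([37, 32, 2020]);
translate([660, 220, 0]) cube([37, 32, 2020]);
translate([368, 220, 190]) cube([292, 32, 29]);
translate([368, 220, 470]) cube([292, 32, 29]);
translate([368, 220, 750]) cube([292, 32, 29]);
translate([368, 220, 1030]) cube([292, 32, 29]);
translate([368, 220, 1310]) cube([292, 32, 29]);
translate([368, 220, 1590]) cube([292, 32, 29]);
translate([368, 220, 1870]) cube([292, 32, 29]);


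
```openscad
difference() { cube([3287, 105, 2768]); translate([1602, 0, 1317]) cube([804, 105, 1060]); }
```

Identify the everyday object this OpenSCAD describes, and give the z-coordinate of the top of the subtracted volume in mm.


A wall with a window opening. The window head height is 2377 mm.

A wall with a rectangular opening subtracted — a window. Sill at z = 1317, opening 1060 mm tall, so the head is at 1317 + 1060 = 2377 mm.


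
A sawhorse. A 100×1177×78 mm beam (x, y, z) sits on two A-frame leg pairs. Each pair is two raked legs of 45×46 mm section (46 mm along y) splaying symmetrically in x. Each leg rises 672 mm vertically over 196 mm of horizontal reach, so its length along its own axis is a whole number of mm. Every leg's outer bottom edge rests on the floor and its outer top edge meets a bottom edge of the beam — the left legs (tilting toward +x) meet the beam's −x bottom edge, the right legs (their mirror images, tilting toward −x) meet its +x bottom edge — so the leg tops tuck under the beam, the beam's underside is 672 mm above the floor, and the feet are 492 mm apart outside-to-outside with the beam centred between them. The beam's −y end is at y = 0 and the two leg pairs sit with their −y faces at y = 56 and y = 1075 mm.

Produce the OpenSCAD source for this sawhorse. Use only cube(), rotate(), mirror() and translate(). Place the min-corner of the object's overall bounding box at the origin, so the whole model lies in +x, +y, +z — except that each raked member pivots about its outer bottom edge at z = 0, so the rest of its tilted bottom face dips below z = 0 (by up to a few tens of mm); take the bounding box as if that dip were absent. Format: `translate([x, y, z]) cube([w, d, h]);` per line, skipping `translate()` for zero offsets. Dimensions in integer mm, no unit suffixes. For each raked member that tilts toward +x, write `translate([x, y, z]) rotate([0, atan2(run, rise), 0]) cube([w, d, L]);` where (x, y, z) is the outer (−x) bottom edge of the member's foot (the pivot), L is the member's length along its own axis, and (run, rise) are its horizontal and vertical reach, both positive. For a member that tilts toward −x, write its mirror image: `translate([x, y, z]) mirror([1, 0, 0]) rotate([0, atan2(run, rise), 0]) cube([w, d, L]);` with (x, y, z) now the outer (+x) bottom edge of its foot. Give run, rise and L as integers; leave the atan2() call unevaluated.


translate([196, 0, 672]) cube([100, 1177, 78]);
translate([0, 56, 0]) rotate([0, atan2(196, 672), 0]) cube([45, 46, 700]);
translate([492, 56, 0]) mirror([1, 0, 0]) rotate([0, atan2(196, 672), 0]) cube([45, 46, 700]);
translate([0, 1075, 0]) rotate([0, atan2(196, 672), 0]) cube([45, 46, 700]);
translate([492, 1075, 0]) mirror([1, 0, 0]) rotate([0, atan2(196, 672), 0]) cube([45, 46, 700]);


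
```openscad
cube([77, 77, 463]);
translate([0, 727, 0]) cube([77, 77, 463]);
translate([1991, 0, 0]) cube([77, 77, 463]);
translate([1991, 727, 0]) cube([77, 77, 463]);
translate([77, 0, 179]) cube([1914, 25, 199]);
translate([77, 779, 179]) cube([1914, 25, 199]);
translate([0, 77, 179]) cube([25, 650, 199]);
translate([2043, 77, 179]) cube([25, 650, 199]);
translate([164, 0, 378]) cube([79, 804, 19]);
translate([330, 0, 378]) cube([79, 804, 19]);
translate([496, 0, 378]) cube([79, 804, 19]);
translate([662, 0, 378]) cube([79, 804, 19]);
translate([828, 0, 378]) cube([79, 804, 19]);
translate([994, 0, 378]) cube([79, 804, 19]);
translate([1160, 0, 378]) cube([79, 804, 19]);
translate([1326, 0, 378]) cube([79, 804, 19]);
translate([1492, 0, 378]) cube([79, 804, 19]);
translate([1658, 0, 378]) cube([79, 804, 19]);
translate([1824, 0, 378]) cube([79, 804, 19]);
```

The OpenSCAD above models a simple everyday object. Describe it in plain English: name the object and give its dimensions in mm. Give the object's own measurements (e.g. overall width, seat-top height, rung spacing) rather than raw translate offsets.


A bed frame 2068 mm long (x) by 804 mm wide (y). Four 77×77 mm corner posts, 463 mm tall, at the corners of the footprint. Four rails of 25 mm thickness and 199 mm height run between adjacent posts with their undersides at z = 179 mm, their outer faces flush with the outside of the frame (the two x-running rails run between the posts' inner faces; the two y-running rails run between the posts' inner faces). 11 slats, each 79 mm wide (x) and 19 mm thick, lie across the top of the two x-running rails, running the full 804 mm width of the frame in y; along x they sit between the end posts with a 87 mm gap after the −x posts and between neighbouring slats, leaving 88 mm before the +x posts.


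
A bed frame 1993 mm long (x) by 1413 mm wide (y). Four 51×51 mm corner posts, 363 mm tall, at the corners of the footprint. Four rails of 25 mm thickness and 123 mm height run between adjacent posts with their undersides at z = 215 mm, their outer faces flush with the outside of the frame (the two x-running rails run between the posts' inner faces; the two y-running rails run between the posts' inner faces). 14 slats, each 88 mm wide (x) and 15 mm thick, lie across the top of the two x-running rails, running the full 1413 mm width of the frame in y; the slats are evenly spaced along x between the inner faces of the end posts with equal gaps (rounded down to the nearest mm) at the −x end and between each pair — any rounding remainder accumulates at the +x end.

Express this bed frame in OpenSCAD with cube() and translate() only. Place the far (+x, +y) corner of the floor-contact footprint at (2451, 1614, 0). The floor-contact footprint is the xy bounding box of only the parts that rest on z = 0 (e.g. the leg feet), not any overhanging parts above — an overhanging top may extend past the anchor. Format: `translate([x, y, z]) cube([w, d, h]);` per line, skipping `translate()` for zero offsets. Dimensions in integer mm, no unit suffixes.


translate([458, 201, 0]) cube([51, 51, 363]);
translate([458, 1563, 0]) cube([51, 51, 363]);
translate([2400, 201, 0]) cube([51, 51, 363]);
translate([2400, 1563, 0]) cube([51, 51, 363]);
translate([509, 201, 215]) cube([1891, 25, 123]);
translate([509, 1589, 215]) cube([1891, 25, 123]);
translate([458, 252, 215]) cube([25, 1311, 123]);
translate([2426, 252, 215]) cube([25, 1311, 123]);
translate([552, 201, 338]) cube([88, 1413, 15]);
translate([683, 201, 338]) cube([88, 1413, 15]);
translate([814, 201, 338]) cube([88, 1413, 15]);
translate([945, 201, 338]) cube([88, 1413, 15]);
translate([1076, 201, 338]) cube([88, 1413, 15]);
translate([1207, 201, 338]) cube([88, 1413, 15]);
translate([1338, 201, 338]) cube([88, 1413, 15]);
translate([1469, 201, 338]) cube([88, 1413, 15]);
translate([1600, 201, 338]) cube([88, 1413, 15]);
translate([1731, 201, 338]) cube([88, 1413, 15]);
translate([1862, 201, 338]) cube([88, 1413, 15]);
translate([1993, 201, 338]) cube([88, 1413, 15]);
translate([2124, 201, 338]) cube([88, 1413, 15]);
translate([2255, 201, 338]) cube([88, 1413, 15]);


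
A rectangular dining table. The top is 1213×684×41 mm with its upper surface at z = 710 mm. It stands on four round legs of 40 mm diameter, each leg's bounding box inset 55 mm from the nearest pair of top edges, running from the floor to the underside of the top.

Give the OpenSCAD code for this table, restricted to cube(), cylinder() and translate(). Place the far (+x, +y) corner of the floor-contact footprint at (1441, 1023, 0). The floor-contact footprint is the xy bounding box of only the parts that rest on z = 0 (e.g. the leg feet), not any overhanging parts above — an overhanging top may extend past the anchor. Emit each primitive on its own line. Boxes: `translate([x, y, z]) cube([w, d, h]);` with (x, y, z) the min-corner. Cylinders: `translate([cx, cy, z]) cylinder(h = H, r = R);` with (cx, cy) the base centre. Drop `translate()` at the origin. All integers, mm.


translate([283, 394, 669]) cube([1213, 684, 41]);
translate([358, 469, 0]) cylinder(h = 669, r = 20);
translate([1421, 469, 0]) cylinder(h = 669, r = 20);
translate([358, 1003, 0]) cylinder(h = 669, r = 20);
translate([1421, 1003, 0]) cylinder(h = 669, r = 20);


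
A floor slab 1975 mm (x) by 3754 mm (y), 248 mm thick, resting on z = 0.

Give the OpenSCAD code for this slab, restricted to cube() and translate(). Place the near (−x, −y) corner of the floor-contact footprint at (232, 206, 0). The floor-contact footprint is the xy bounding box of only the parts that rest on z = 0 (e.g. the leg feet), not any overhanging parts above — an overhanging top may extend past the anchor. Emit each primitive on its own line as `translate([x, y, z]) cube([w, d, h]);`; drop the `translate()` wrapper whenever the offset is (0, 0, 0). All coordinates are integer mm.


translate([232, 206, 0]) cube([1975, 3754, 248]);


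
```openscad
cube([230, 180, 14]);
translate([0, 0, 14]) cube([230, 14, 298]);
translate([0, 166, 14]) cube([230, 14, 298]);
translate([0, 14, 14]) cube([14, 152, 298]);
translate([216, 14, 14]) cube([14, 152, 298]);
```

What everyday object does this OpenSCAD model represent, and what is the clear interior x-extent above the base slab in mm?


An open box. The internal width is 202 mm.

A 230×180 base slab with four walls standing on it — an open box. The base is 230 mm wide and the walls are 14 mm thick, so the internal width is 230 − 2 × 14 = 202 mm.


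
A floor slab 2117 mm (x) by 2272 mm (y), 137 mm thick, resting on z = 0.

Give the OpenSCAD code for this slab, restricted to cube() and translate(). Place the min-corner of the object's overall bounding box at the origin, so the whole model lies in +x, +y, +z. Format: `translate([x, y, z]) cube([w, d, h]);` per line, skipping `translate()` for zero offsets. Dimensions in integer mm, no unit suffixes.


cube([2117, 2272, 137]);


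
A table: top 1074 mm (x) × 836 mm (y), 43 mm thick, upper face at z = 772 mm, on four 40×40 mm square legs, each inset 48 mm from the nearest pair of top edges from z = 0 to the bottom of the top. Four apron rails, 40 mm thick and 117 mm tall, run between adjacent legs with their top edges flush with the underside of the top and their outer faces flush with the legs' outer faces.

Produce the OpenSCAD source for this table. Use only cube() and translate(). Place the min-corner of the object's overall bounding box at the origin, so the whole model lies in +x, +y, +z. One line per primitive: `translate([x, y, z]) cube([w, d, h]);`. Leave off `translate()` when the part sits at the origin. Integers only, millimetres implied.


// leg_h = 772 - 43 = 729
// apron z = 729 - 117 = 612
translate([0, 0, 729]) cube([1074, 836, 43]);
translate([48, 48, 0]) cube([40, 40, 729]);
translate([986, 48, 0]) cube([40, 40, 729]);
translate([48, 748, 0]) cube([40, 40, 729]);
translate([986, 748, 0]) cube([40, 40, 729]);
translate([88, 48, 612]) cube([898, 40, 117]);
translate([88, 748, 612]) cube([898, 40, 117]);
translate([48, 88, 612]) cube([40, 660, 117]);
translate([986, 88, 612]) cube([40, 660, 117]);


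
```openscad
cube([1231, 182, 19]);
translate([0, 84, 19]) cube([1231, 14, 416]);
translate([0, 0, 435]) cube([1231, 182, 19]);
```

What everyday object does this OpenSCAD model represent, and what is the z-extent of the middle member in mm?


An I-beam. The web height is 416 mm.

Two wide flanges with a thin centred web — an I-beam. Overall 454 mm minus two 19 mm flanges gives a web of 454 − 2·19 = 416 mm.


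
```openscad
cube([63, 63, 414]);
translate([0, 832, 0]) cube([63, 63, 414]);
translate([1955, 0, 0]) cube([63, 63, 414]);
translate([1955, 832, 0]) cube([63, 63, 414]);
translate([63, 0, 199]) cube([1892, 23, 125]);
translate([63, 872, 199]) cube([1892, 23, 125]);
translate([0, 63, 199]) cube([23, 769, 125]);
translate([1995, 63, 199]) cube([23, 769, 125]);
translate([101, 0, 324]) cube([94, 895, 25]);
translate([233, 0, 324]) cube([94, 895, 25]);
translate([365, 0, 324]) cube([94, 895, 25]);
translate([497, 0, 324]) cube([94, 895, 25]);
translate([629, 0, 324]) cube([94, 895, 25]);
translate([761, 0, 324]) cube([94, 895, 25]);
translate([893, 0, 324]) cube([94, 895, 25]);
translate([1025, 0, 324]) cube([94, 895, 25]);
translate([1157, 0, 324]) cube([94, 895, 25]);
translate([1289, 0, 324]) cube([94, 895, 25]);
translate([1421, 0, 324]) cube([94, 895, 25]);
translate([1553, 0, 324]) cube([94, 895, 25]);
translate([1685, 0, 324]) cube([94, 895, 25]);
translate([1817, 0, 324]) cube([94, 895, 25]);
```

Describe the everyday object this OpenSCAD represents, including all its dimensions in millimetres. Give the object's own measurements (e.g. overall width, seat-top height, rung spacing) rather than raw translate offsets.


A bed frame 2018 mm long (x) by 895 mm wide (y). Four 63×63 mm corner posts, 414 mm tall, at the corners of the footprint. Four rails of 23 mm thickness and 125 mm height run between adjacent posts with their undersides at z = 199 mm, their outer faces flush with the outside of the frame (the two x-running rails run between the posts' inner faces; the two y-running rails run between the posts' inner faces). 14 slats, each 94 mm wide (x) and 25 mm thick, lie across the top of the two x-running rails, running the full 895 mm width of the frame in y; along x they sit between the end posts with a 38 mm gap after the −x posts and between neighbouring slats, leaving 44 mm before the +x posts.


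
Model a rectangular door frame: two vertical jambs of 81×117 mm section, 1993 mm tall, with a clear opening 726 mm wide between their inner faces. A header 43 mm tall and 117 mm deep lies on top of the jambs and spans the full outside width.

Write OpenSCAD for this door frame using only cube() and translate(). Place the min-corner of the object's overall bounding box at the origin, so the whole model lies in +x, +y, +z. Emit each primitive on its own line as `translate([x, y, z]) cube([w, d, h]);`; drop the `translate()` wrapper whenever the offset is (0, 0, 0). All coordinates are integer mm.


cube([81, 117, 1993]);
translate([807, 0, 0]) cube([81, 117, 1993]);
translate([0, 0, 1993]) cube([888, 117, 43]);


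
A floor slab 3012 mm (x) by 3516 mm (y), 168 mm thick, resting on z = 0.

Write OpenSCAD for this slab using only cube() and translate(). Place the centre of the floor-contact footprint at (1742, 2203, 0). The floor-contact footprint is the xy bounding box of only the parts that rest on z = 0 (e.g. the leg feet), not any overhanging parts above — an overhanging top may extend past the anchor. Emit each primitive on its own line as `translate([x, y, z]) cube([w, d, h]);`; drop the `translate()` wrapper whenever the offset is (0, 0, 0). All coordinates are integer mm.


translate([236, 445, 0]) cube([3012, 3516, 168]);


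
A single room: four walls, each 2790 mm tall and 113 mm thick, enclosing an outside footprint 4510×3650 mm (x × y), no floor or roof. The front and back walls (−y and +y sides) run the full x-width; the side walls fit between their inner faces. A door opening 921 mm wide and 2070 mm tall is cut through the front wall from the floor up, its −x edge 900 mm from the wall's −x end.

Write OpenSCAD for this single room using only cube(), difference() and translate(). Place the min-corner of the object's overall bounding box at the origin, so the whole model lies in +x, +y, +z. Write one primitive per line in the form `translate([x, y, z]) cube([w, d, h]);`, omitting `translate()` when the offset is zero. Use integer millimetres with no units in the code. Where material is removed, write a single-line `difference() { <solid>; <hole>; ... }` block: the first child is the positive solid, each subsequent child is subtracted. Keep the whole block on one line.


difference() { cube([4510, 113, 2790]); translate([900, 0, 0]) cube([921, 113, 2070]); }
translate([0, 3537, 0]) cube([4510, 113, 2790]);
translate([0, 113, 0]) cube([113, 3424, 2790]);
translate([4397, 113, 0]) cube([113, 3424, 2790]);


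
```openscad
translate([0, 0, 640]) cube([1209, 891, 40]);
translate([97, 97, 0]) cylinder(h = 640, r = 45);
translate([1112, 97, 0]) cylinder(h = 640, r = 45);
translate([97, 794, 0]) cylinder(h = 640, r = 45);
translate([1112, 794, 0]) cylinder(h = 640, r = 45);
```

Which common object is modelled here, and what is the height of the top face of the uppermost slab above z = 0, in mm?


A table. The table height is 680 mm.

A 1209×891×40 slab sits at z = 640 on four Ø90 mm round legs — a table. The top surface is at 640 + 40 = 680 mm.


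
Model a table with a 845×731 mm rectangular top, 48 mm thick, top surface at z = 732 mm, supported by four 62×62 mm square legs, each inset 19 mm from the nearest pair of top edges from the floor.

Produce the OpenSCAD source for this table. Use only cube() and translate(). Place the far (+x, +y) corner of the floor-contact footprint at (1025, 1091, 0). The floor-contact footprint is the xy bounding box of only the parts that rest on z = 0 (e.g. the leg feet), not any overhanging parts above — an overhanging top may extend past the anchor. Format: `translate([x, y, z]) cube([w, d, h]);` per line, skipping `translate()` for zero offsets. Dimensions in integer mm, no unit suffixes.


// leg_h = 732 - 48 = 684
translate([199, 379, 684]) cube([845, 731, 48]);
translate([218, 398, 0]) cube([62, 62, 684]);
translate([963, 398, 0]) cube([62, 62, 684]);
translate([218, 1029, 0]) cube([62, 62, 684]);
translate([963, 1029, 0]) cube([62, 62, 684]);


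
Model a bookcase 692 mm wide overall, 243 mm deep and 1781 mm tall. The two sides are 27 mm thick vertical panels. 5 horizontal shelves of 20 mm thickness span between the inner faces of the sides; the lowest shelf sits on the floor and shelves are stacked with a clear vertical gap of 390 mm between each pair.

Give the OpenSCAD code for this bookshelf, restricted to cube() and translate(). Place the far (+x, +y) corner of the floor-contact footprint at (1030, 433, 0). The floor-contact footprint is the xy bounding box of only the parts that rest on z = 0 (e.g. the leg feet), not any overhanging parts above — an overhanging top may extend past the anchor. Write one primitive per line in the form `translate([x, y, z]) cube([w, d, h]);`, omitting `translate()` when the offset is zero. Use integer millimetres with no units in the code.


translate([338, 190, 0]) cube([27, 243, 1781]);
translate([1003, 190, 0]) cube([27, 243, 1781]);
translate([365, 190, 0]) cube([638, 243, 20]);
translate([365, 190, 410]) cube([638, 243, 20]);
translate([365, 190, 820]) cube([638, 243, 20]);
translate([365, 190, 1230]) cube([638, 243, 20]);
translate([365, 190, 1640]) cube([638, 243, 20]);


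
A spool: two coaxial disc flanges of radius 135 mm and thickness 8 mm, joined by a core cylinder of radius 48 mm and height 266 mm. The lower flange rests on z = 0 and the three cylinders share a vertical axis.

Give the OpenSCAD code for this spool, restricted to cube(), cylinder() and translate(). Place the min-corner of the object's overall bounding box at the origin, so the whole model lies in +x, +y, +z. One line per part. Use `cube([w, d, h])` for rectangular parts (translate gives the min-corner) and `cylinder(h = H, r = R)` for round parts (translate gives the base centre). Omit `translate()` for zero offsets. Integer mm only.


translate([135, 135, 0]) cylinder(h = 8, r = 135);
translate([135, 135, 8]) cylinder(h = 266, r = 48);
translate([135, 135, 274]) cylinder(h = 8, r = 135);


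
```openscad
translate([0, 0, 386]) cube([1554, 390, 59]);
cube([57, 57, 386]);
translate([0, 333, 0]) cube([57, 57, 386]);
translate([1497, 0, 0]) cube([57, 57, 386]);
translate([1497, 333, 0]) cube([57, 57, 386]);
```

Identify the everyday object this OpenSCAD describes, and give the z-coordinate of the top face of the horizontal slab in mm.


A bench. The seat-top height is 445 mm.

A long slab on four corner posts — a bench. The slab sits at z = 386 with thickness 59, so the top is 386 + 59 = 445 mm.


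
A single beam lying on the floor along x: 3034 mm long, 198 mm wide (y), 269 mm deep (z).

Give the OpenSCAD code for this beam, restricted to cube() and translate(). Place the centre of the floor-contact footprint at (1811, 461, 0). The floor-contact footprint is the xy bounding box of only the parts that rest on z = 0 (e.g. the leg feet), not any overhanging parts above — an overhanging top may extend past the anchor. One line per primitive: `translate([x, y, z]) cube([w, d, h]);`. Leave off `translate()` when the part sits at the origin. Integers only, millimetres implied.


translate([294, 362, 0]) cube([3034, 198, 269]);


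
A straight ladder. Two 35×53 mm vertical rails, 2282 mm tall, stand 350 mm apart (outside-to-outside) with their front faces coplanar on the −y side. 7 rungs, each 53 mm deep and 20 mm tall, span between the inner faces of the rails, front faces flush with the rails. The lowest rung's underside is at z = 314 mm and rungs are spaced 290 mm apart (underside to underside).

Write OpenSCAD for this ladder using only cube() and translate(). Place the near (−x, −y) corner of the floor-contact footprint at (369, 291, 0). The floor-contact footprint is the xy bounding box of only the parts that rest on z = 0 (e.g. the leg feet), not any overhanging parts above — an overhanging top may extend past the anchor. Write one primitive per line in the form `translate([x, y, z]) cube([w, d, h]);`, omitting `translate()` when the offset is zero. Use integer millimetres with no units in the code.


// rung span = 350 - 2*35 = 280
// rung[k] z = 314 + k*290
translate([369, 291, 0]) cube([35, 53, 2282]);
translate([684, 291, 0]) cube([35, 53, 2282]);
translate([404, 291, 314]) cube([280, 53, 20]);
translate([404, 291, 604]) cube([280, 53, 20]);
translate([404, 291, 894]) cube([280, 53, 20]);
translate([404, 291, 1184]) cube([280, 53, 20]);
translate([404, 291, 1474]) cube([280, 53, 20]);
translate([404, 291, 1764]) cube([280, 53, 20]);
translate([404, 291, 2054]) cube([280, 53, 20]);


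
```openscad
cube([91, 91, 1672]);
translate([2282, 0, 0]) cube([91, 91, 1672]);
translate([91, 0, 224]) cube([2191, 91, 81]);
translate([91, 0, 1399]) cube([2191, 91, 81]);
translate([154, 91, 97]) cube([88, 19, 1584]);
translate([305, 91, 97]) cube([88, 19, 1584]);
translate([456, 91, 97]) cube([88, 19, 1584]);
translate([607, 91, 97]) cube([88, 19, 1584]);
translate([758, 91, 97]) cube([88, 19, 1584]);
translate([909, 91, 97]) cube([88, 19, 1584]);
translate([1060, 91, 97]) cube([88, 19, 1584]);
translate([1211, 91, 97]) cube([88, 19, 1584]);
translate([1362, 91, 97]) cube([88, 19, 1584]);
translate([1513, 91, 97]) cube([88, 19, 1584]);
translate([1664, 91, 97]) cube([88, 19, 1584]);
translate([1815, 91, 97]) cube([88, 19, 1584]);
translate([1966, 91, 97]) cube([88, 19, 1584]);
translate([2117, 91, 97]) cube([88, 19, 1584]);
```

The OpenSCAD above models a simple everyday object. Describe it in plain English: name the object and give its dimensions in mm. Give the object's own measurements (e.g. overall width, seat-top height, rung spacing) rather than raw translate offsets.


A fence section. Two 91×91 mm posts, 1672 mm tall, stand on the floor with a clear span of 2191 mm between their inner faces. Two horizontal rails of 91×81 mm section span the gap between the posts with their undersides at z = 224 mm and z = 1399 mm, flush with the posts' −y face. 14 pickets, each 88 mm wide, 19 mm thick and 1584 mm tall, are fixed to the +y face of the rails with their bottoms at z = 97 mm, spaced across the span with a 63 mm gap after the −x post and between neighbouring pickets, with 77 mm left before the +x post.


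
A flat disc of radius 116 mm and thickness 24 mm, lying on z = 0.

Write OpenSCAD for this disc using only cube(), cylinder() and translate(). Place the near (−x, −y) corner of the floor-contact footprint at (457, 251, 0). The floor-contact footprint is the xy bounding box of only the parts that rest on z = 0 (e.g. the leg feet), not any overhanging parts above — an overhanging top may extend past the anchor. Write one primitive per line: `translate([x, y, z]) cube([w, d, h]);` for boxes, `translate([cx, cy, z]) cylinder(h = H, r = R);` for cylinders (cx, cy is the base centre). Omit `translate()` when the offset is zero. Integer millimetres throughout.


translate([573, 367, 0]) cylinder(h = 24, r = 116);


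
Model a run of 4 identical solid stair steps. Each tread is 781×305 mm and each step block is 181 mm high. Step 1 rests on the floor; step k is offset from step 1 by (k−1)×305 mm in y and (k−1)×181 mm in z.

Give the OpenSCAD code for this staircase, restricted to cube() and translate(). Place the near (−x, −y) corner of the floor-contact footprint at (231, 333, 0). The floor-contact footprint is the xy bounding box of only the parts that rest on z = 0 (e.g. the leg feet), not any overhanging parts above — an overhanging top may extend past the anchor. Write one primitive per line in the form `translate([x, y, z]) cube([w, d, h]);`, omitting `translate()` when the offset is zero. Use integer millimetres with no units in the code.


translate([231, 333, 0]) cube([781, 305, 181]);
translate([231, 638, 181]) cube([781, 305, 181]);
translate([231, 943, 362]) cube([781, 305, 181]);
translate([231, 1248, 543]) cube([781, 305, 181]);


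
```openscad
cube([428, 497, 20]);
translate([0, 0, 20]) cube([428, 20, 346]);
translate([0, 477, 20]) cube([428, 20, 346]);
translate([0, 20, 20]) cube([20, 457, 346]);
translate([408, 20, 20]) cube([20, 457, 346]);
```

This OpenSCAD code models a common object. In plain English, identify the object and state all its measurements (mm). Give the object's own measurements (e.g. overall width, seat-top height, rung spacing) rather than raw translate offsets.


An open-topped rectangular box: outside dimensions 428×497×366 mm, with a uniform wall and base thickness of 20 mm. The base is a full 428×497 slab on the floor; four walls sit on top of the base. The front and back walls (the −y and +y sides) span the full width; the two side walls fit between them.


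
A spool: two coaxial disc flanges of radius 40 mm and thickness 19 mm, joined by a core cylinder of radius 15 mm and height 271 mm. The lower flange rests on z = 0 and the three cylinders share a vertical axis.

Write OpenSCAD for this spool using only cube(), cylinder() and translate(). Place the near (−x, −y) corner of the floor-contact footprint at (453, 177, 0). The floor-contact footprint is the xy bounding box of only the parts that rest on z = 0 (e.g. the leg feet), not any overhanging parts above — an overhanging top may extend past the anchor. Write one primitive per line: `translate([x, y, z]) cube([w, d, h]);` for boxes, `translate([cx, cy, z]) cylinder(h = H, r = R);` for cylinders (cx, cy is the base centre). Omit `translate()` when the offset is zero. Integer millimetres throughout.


translate([493, 217, 0]) cylinder(h = 19, r = 40);
translate([493, 217, 19]) cylinder(h = 271, r = 15);
translate([493, 217, 290]) cylinder(h = 19, r = 40);


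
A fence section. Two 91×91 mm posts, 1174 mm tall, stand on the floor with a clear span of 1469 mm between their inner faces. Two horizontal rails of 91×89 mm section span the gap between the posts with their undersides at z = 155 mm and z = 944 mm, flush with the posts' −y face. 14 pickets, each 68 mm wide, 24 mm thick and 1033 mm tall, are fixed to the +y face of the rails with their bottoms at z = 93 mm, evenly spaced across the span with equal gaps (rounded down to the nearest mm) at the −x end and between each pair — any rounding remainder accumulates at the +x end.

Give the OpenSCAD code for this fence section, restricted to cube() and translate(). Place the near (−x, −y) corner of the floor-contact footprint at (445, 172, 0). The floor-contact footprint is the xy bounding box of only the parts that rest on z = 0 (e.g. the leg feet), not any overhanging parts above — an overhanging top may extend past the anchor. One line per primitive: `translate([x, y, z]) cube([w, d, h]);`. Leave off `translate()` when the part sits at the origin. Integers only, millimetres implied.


translate([445, 172, 0]) cube([91, 91, 1174]);
translate([2005, 172, 0]) cube([91, 91, 1174]);
translate([536, 172, 155]) cube([1469, 91, 89]);
translate([536, 172, 944]) cube([1469, 91, 89]);
translate([570, 263, 93]) cube([68, 24, 1033]);
translate([672, 263, 93]) cube([68, 24, 1033]);
translate([774, 263, 93]) cube([68, 24, 1033]);
translate([876, 263, 93]) cube([68, 24, 1033]);
translate([978, 263, 93]) cube([68, 24, 1033]);
translate([1080, 263, 93]) cube([68, 24, 1033]);
translate([1182, 263, 93]) cube([68, 24, 1033]);
translate([1284, 263, 93]) cube([68, 24, 1033]);
translate([1386, 263, 93]) cube([68, 24, 1033]);
translate([1488, 263, 93]) cube([68, 24, 1033]);
translate([1590, 263, 93]) cube([68, 24, 1033]);
translate([1692, 263, 93]) cube([68, 24, 1033]);
translate([1794, 263, 93]) cube([68, 24, 1033]);
translate([1896, 263, 93]) cube([68, 24, 1033]);
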